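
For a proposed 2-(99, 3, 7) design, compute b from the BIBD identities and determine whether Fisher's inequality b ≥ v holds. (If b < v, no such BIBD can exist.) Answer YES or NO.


b = λv(v − 1)/(k(k − 1)) = 7·99·98/(3·2) = 67914/6 = 11319.
Compare with v = 99: b ≥ v, so Fisher's inequality holds.

YES


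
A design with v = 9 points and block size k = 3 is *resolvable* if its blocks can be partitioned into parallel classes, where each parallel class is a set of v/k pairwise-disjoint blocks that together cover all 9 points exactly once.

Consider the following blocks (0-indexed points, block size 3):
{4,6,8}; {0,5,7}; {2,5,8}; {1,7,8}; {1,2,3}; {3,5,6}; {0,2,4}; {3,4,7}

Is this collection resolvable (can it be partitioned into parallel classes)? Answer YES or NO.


v = 9, block size k = 3, number of blocks = 8.
For resolvability, blocks must partition into parallel classes of size v/k = 3.
Total blocks must therefore be a multiple of 3: 8 = 3·2 + 2 ⇒ not divisible ✗.
Resolvable? NO.

NO


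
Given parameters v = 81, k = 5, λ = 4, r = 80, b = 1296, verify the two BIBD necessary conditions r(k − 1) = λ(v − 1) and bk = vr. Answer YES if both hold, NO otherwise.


Condition (i): r(k − 1) = 80·4 = 320; λ(v − 1) = 4·80 = 320. Match? YES.
Condition (ii): bk = 1296·5 = 6480; vr = 81·80 = 6480. Match? YES.
Both conditions hold? YES.

YES


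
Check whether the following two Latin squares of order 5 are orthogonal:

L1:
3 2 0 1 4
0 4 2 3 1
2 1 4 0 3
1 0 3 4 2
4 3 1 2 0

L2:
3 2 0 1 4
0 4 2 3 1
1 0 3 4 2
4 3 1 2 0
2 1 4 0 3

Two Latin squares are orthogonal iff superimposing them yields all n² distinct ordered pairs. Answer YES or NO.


Form the n² = 25 superimposed pairs (L1[i][j], L2[i][j]), row by row (rows and columns indexed from 0):
row 0: (3,3) (2,2) (0,0) (1,1) (4,4)
row 1: (0,0) (4,4) (2,2) (3,3) (1,1)
row 2: (2,1) (1,0) (4,3) (0,4) (3,2)
row 3: (1,4) (0,3) (3,1) (4,2) (2,0)
row 4: (4,2) (3,1) (1,4) (2,0) (0,3)
Orthogonality requires all 25 pairs distinct.
But the pair (0,0) repeats: cell (0,2) has L1 = 0, L2 = 0, and cell (1,0) has L1 = 0, L2 = 0.
A repeated pair means some other pair never occurs (only 15 distinct pairs out of 25), so the squares are not orthogonal.
Conclusion: NO.

NO


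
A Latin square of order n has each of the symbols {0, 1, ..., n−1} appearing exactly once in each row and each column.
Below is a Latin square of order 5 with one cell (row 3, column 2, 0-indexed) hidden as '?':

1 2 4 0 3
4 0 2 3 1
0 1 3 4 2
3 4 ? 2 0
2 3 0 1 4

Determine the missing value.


Row 3 contains symbols [0, 2, 3, 4] — missing [1].
Column 2 contains symbols [0, 2, 3, 4] — missing [1].
The missing symbol must appear in both missing sets; intersection = [1].
Therefore the hidden value is 1.

Missing value = 1.


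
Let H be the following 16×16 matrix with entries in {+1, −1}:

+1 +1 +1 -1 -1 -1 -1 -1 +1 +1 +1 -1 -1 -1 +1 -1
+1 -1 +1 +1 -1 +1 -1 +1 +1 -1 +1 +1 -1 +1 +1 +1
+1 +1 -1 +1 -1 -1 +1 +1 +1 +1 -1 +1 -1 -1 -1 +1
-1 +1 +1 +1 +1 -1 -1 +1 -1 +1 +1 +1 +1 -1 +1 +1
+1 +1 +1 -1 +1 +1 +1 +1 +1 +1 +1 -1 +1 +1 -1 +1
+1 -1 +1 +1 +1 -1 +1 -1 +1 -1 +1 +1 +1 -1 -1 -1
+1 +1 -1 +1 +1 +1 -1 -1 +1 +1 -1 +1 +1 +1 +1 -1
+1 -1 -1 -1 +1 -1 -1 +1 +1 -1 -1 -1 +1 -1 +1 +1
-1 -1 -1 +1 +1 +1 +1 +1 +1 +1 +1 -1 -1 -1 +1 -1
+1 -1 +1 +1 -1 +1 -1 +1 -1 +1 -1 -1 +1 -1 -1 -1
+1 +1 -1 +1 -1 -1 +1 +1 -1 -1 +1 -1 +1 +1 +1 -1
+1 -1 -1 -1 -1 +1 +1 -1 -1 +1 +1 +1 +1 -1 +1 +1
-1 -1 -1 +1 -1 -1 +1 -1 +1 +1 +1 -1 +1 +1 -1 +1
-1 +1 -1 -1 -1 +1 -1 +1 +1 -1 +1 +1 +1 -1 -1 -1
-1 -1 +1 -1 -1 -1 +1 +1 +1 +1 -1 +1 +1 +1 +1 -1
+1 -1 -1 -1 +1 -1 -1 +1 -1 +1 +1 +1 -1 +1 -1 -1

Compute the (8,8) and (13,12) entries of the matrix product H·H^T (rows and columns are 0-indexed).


Row 8 of H: [-1, -1, -1, 1, 1, 1, 1, 1, 1, 1, 1, -1, -1, -1, 1, -1].
Row 12 of H: [-1, -1, -1, 1, -1, -1, 1, -1, 1, 1, 1, -1, 1, 1, -1, 1].
Row 13 of H: [-1, 1, -1, -1, -1, 1, -1, 1, 1, -1, 1, 1, 1, -1, -1, -1].
(H·H^T)[8][8] = Σ_j H[8][j]·H[8][j] = (-1)² + (-1)² + (-1)² + (1)² + (1)² + (1)² + (1)² + (1)² + (1)² + (1)² + (1)² + (-1)² + (-1)² + (-1)² + (1)² + (-1)² = 1 + 1 + 1 + 1 + 1 + 1 + 1 + 1 + 1 + 1 + 1 + 1 + 1 + 1 + 1 + 1 = 16.
(H·H^T)[13][12] = Σ_j H[13][j]·H[12][j] = (-1)·(-1) + (1)·(-1) + (-1)·(-1) + (-1)·(1) + (-1)·(-1) + (1)·(-1) + (-1)·(1) + (1)·(-1) + (1)·(1) + (-1)·(1) + (1)·(1) + (1)·(-1) + (1)·(1) + (-1)·(1) + (-1)·(-1) + (-1)·(1) = 1 + -1 + 1 + -1 + 1 + -1 + -1 + -1 + 1 + -1 + 1 + -1 + 1 + -1 + 1 + -1 = -2.
Rows 13 and 12 are not orthogonal (dot product = -2 ≠ 0), so H is not a Hadamard matrix.

(8,8) entry = 16; (13,12) entry = -2.


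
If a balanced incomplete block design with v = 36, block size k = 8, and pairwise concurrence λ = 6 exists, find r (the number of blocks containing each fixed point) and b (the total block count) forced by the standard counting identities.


Any 2-(v, k, λ) BIBD satisfies two necessary conditions:
  (i)  Each point sits in r blocks, and counting incidences through any fixed point gives r(k − 1) = λ(v − 1), so r = λ(v − 1)/(k − 1).
  (ii) Total incidences bk = vr, so b = vr/k.
Step 1: r = λ(v − 1)/(k − 1) = 6·(36 − 1)/(8 − 1) = 6·35/7 = 210/7 = 30.
Step 2: b = vr/k = 36·30/8 = 1080/8 = 135.
Check integrality: r = 30 ∈ Z ✓, b = 135 ∈ Z ✓.
(These identities are necessary conditions: they determine r and b for any design with these parameters, but do not by themselves prove that one exists.)

r = 30, b = 135.


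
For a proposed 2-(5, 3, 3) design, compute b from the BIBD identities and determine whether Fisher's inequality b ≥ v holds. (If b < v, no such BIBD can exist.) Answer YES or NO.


b = λv(v − 1)/(k(k − 1)) = 3·5·4/(3·2) = 60/6 = 10.
Compare with v = 5: b ≥ v, so Fisher's inequality holds.

YES


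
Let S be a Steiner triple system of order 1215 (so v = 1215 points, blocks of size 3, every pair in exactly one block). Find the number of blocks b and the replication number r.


An STS(v) is a 2-(v, 3, 1) BIBD: block size k = 3, λ = 1.
Replication: r(k − 1) = λ(v − 1) ⇒ r·2 = 1215 − 1 = 1214 ⇒ r = 607.
Block count: bk = vr ⇒ b·3 = 1215·607 = 737505 ⇒ b = 245835.
(Check via b = v(v − 1)/6 = 1215·1214/6 = 1475010/6 = 245835.)

r = 607, b = 245835.


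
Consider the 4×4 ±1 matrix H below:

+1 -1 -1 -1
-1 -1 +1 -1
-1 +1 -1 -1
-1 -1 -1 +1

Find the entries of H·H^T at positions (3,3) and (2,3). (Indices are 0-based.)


Row 2 of H: [-1, 1, -1, -1].
Row 3 of H: [-1, -1, -1, 1].
(H·H^T)[3][3] = Σ_j H[3][j]·H[3][j] = (-1)² + (-1)² + (-1)² + (1)² = 1 + 1 + 1 + 1 = 4.
(H·H^T)[2][3] = Σ_j H[2][j]·H[3][j] = (-1)·(-1) + (1)·(-1) + (-1)·(-1) + (-1)·(1) = 1 + -1 + 1 + -1 = 0.
So rows 2 and 3 are orthogonal; the diagonal entry equals n = 4.

(3,3) entry = 4; (2,3) entry = 0.


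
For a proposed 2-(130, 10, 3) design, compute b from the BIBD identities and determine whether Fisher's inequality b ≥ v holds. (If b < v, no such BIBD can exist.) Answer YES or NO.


r = λ(v − 1)/(k − 1) = 3·129/9 = 43.
b = vr/k = 130·43/10 = 559.
Fisher's inequality: b ≥ v ⇔ 559 ≥ 130? YES.

YES


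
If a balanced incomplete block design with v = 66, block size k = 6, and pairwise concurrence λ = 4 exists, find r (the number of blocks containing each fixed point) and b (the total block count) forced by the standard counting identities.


Any 2-(v, k, λ) BIBD satisfies two necessary conditions:
  (i)  Each point sits in r blocks, and counting incidences through any fixed point gives r(k − 1) = λ(v − 1), so r = λ(v − 1)/(k − 1).
  (ii) Total incidences bk = vr, so b = vr/k.
Step 1: r = λ(v − 1)/(k − 1) = 4·(66 − 1)/(6 − 1) = 4·65/5 = 260/5 = 52.
Step 2: b = vr/k = 66·52/6 = 3432/6 = 572.
Check integrality: r = 52 ∈ Z ✓, b = 572 ∈ Z ✓.
(These identities are necessary conditions: they determine r and b for any design with these parameters, but do not by themselves prove that one exists.)

r = 52, b = 572.


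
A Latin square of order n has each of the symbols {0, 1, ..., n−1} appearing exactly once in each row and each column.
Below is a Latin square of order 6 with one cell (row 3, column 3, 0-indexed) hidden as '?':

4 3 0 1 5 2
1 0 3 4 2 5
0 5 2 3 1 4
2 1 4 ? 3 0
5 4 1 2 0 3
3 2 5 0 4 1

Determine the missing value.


Row 3 contains symbols [0, 1, 2, 3, 4] — missing [5].
Column 3 contains symbols [0, 1, 2, 3, 4] — missing [5].
The missing symbol must appear in both missing sets; intersection = [5].
Therefore the hidden value is 5.

Missing value = 5.


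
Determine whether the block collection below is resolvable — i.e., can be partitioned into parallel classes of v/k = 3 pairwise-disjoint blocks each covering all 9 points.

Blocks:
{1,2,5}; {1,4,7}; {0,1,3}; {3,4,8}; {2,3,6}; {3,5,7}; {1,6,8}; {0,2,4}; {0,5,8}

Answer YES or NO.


v = 9, block size k = 3, number of blocks = 9.
For resolvability, blocks must partition into parallel classes of size v/k = 3.
Total blocks must therefore be a multiple of 3: 9 = 3·3 + 0 ⇒ divisible ✓.
Consider block {1,2,5}. The only other block(s) in the collection disjoint from it are {3,4,8} — just 1 block(s). Any parallel class containing {1,2,5} would need 2 other blocks each disjoint from it, so no parallel class of size 3 can contain {1,2,5}.
Since every block must belong to some parallel class in a resolution, the collection cannot be partitioned into parallel classes.
Resolvable? NO.

NO


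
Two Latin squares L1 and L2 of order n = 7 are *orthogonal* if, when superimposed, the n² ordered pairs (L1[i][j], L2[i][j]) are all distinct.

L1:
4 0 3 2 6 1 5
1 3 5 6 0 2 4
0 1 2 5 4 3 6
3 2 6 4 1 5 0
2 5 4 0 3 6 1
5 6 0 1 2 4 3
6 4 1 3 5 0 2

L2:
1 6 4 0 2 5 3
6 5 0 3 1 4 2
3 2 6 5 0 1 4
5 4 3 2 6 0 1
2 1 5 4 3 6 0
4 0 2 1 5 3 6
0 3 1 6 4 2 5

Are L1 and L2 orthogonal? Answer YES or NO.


Form the n² = 49 superimposed pairs (L1[i][j], L2[i][j]), row by row (rows and columns indexed from 0):
row 0: (4,1) (0,6) (3,4) (2,0) (6,2) (1,5) (5,3)
row 1: (1,6) (3,5) (5,0) (6,3) (0,1) (2,4) (4,2)
row 2: (0,3) (1,2) (2,6) (5,5) (4,0) (3,1) (6,4)
row 3: (3,5) (2,4) (6,3) (4,2) (1,6) (5,0) (0,1)
row 4: (2,2) (5,1) (4,5) (0,4) (3,3) (6,6) (1,0)
row 5: (5,4) (6,0) (0,2) (1,1) (2,5) (4,3) (3,6)
row 6: (6,0) (4,3) (1,1) (3,6) (5,4) (0,2) (2,5)
Orthogonality requires all 49 pairs distinct.
But the pair (3,5) repeats: cell (1,1) has L1 = 3, L2 = 5, and cell (3,0) has L1 = 3, L2 = 5.
A repeated pair means some other pair never occurs (only 35 distinct pairs out of 49), so the squares are not orthogonal.
Conclusion: NO.

NO


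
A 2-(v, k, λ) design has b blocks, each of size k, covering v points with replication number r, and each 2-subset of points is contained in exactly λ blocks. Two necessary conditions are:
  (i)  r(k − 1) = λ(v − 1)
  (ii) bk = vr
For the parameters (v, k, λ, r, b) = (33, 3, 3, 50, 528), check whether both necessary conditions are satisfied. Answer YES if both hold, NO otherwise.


Condition (i): r(k − 1) = 50·2 = 100; λ(v − 1) = 3·32 = 96. Match? NO.
Condition (ii): bk = 528·3 = 1584; vr = 33·50 = 1650. Match? NO.
Both conditions hold? NO.

NO


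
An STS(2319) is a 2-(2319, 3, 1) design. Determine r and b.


An STS(v) is a 2-(v, 3, 1) BIBD: block size k = 3, λ = 1.
Replication: r(k − 1) = λ(v − 1) ⇒ r·2 = 2319 − 1 = 2318 ⇒ r = 1159.
Block count: b = v(v − 1)/6 = 2319·2318/6 = 5375442/6 = 895907.

r = 1159, b = 895907.


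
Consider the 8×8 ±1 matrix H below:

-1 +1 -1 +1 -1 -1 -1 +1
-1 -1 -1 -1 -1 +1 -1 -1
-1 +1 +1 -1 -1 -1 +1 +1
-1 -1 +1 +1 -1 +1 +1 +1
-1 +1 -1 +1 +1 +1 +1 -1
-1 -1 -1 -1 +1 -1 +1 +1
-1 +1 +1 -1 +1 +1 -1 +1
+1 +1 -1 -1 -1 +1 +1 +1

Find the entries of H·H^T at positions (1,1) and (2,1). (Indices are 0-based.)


Row 1 of H: [-1, -1, -1, -1, -1, 1, -1, -1].
Row 2 of H: [-1, 1, 1, -1, -1, -1, 1, 1].
(H·H^T)[1][1] = Σ_j H[1][j]·H[1][j] = (-1)² + (-1)² + (-1)² + (-1)² + (-1)² + (1)² + (-1)² + (-1)² = 1 + 1 + 1 + 1 + 1 + 1 + 1 + 1 = 8.
(H·H^T)[2][1] = Σ_j H[2][j]·H[1][j] = (-1)·(-1) + (1)·(-1) + (1)·(-1) + (-1)·(-1) + (-1)·(-1) + (-1)·(1) + (1)·(-1) + (1)·(-1) = 1 + -1 + -1 + 1 + 1 + -1 + -1 + -1 = -2.
Rows 2 and 1 are not orthogonal (dot product = -2 ≠ 0), so H is not a Hadamard matrix.

(1,1) entry = 8; (2,1) entry = -2.


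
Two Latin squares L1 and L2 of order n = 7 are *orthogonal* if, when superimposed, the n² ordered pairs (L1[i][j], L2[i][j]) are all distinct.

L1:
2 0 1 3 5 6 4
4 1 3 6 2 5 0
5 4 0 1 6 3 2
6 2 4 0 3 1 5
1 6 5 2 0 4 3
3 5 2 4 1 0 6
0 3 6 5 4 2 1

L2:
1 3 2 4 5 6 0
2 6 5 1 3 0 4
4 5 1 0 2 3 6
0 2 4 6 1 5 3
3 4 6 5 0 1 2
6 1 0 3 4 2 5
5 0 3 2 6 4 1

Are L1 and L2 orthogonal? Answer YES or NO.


Form the n² = 49 superimposed pairs (L1[i][j], L2[i][j]), row by row (rows and columns indexed from 0):
row 0: (2,1) (0,3) (1,2) (3,4) (5,5) (6,6) (4,0)
row 1: (4,2) (1,6) (3,5) (6,1) (2,3) (5,0) (0,4)
row 2: (5,4) (4,5) (0,1) (1,0) (6,2) (3,3) (2,6)
row 3: (6,0) (2,2) (4,4) (0,6) (3,1) (1,5) (5,3)
row 4: (1,3) (6,4) (5,6) (2,5) (0,0) (4,1) (3,2)
row 5: (3,6) (5,1) (2,0) (4,3) (1,4) (0,2) (6,5)
row 6: (0,5) (3,0) (6,3) (5,2) (4,6) (2,4) (1,1)
Orthogonality requires all 49 pairs distinct.
Check by first coordinate: for each symbol s of L1, list the L2 entries in the n cells where L1 = s; they must all differ.
  L1 = 0: L2 entries (in reading order) 3, 4, 1, 6, 0, 2, 5 — all 7 distinct ✓
  L1 = 1: L2 entries (in reading order) 2, 6, 0, 5, 3, 4, 1 — all 7 distinct ✓
  L1 = 2: L2 entries (in reading order) 1, 3, 6, 2, 5, 0, 4 — all 7 distinct ✓
  L1 = 3: L2 entries (in reading order) 4, 5, 3, 1, 2, 6, 0 — all 7 distinct ✓
  L1 = 4: L2 entries (in reading order) 0, 2, 5, 4, 1, 3, 6 — all 7 distinct ✓
  L1 = 5: L2 entries (in reading order) 5, 0, 4, 3, 6, 1, 2 — all 7 distinct ✓
  L1 = 6: L2 entries (in reading order) 6, 1, 2, 0, 4, 5, 3 — all 7 distinct ✓
Every symbol of L1 meets every symbol of L2 exactly once, so all 49 pairs are distinct (49 of 49).
Conclusion: YES.

YES


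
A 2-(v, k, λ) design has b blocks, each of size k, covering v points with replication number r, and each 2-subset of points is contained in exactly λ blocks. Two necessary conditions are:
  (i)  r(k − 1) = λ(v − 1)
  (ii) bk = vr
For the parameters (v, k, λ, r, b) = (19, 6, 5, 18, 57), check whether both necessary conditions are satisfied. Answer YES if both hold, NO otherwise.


Condition (i): r(k − 1) = 18·5 = 90; λ(v − 1) = 5·18 = 90. Match? YES.
Condition (ii): bk = 57·6 = 342; vr = 19·18 = 342. Match? YES.
Both conditions hold? YES.

YES


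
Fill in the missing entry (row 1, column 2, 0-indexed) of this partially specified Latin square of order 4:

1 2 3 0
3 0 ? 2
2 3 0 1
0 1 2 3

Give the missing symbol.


Row 1 contains symbols [0, 2, 3] — missing [1].
Column 2 contains symbols [0, 2, 3] — missing [1].
The missing symbol must appear in both missing sets; intersection = [1].
Therefore the hidden value is 1.

Missing value = 1.


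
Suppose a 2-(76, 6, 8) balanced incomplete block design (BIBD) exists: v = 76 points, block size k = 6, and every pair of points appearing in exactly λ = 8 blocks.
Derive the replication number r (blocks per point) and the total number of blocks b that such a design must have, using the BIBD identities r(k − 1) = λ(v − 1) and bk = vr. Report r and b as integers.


Any 2-(v, k, λ) BIBD satisfies two necessary conditions:
  (i)  Each point sits in r blocks, and counting incidences through any fixed point gives r(k − 1) = λ(v − 1), so r = λ(v − 1)/(k − 1).
  (ii) Total incidences bk = vr, so b = vr/k.
Step 1: r = λ(v − 1)/(k − 1) = 8·(76 − 1)/(6 − 1) = 8·75/5 = 600/5 = 120.
Step 2: b = vr/k = 76·120/6 = 9120/6 = 1520.
Check integrality: r = 120 ∈ Z ✓, b = 1520 ∈ Z ✓.
(These identities are necessary conditions: they determine r and b for any design with these parameters, but do not by themselves prove that one exists.)

r = 120, b = 1520.


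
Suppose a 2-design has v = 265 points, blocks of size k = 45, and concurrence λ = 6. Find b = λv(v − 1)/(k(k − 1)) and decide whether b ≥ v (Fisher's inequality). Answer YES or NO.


r = λ(v − 1)/(k − 1) = 6·264/44 = 36.
b = vr/k = 265·36/45 = 212.
Fisher's inequality: b ≥ v ⇔ 212 ≥ 265? NO.

NO


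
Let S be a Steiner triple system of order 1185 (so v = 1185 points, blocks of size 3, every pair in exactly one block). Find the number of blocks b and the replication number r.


An STS(v) is a 2-(v, 3, 1) BIBD: block size k = 3, λ = 1.
Replication: r(k − 1) = λ(v − 1) ⇒ r·2 = 1185 − 1 = 1184 ⇒ r = 592.
Block count: bk = vr ⇒ b·3 = 1185·592 = 701520 ⇒ b = 233840.

r = 592, b = 233840.


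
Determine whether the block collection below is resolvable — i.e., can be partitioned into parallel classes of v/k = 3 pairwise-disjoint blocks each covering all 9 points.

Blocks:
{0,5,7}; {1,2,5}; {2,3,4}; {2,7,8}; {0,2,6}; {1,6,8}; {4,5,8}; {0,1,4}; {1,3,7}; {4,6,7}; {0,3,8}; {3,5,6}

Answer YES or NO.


v = 9, block size k = 3, number of blocks = 12.
For resolvability, blocks must partition into parallel classes of size v/k = 3.
Total blocks must therefore be a multiple of 3: 12 = 3·4 + 0 ⇒ divisible ✓.
Greedy packing gives 4 candidate class(es). Each should be a full parallel class (size 3, covers all 9 points).
  Class 1 (3 blocks): {0,5,7}; {2,3,4}; {1,6,8}. Points covered: [0, 1, 2, 3, 4, 5, 6, 7, 8].
  Class 2 (3 blocks): {1,2,5}; {4,6,7}; {0,3,8}. Points covered: [0, 1, 2, 3, 4, 5, 6, 7, 8].
  Class 3 (3 blocks): {2,7,8}; {0,1,4}; {3,5,6}. Points covered: [0, 1, 2, 3, 4, 5, 6, 7, 8].
  Class 4 (3 blocks): {0,2,6}; {4,5,8}; {1,3,7}. Points covered: [0, 1, 2, 3, 4, 5, 6, 7, 8].
All classes full (size 3)? YES. All classes cover every point? YES.
Resolvable? YES.

YES


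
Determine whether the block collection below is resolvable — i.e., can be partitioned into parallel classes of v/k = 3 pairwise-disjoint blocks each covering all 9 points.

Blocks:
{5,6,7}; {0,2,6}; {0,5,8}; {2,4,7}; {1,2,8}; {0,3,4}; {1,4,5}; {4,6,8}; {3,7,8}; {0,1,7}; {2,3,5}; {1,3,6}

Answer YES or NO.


v = 9, block size k = 3, number of blocks = 12.
For resolvability, blocks must partition into parallel classes of size v/k = 3.
Total blocks must therefore be a multiple of 3: 12 = 3·4 + 0 ⇒ divisible ✓.
Greedy packing gives 4 candidate class(es). Each should be a full parallel class (size 3, covers all 9 points).
  Class 1 (3 blocks): {5,6,7}; {1,2,8}; {0,3,4}. Points covered: [0, 1, 2, 3, 4, 5, 6, 7, 8].
  Class 2 (3 blocks): {0,2,6}; {1,4,5}; {3,7,8}. Points covered: [0, 1, 2, 3, 4, 5, 6, 7, 8].
  Class 3 (3 blocks): {0,5,8}; {2,4,7}; {1,3,6}. Points covered: [0, 1, 2, 3, 4, 5, 6, 7, 8].
  Class 4 (3 blocks): {4,6,8}; {0,1,7}; {2,3,5}. Points covered: [0, 1, 2, 3, 4, 5, 6, 7, 8].
All classes full (size 3)? YES. All classes cover every point? YES.
Resolvable? YES.

YES


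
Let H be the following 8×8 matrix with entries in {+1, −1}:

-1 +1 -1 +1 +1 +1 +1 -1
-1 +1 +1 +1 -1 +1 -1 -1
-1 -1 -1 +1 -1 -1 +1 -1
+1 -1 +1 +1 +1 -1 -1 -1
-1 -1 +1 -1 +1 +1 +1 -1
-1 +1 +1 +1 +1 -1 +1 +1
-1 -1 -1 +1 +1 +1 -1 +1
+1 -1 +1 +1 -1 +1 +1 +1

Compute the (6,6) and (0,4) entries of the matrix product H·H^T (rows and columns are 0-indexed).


Row 0 of H: [-1, 1, -1, 1, 1, 1, 1, -1].
Row 4 of H: [-1, -1, 1, -1, 1, 1, 1, -1].
Row 6 of H: [-1, -1, -1, 1, 1, 1, -1, 1].
(H·H^T)[6][6] = Σ_j H[6][j]·H[6][j] = (-1)² + (-1)² + (-1)² + (1)² + (1)² + (1)² + (-1)² + (1)² = 1 + 1 + 1 + 1 + 1 + 1 + 1 + 1 = 8.
(H·H^T)[0][4] = Σ_j H[0][j]·H[4][j] = (-1)·(-1) + (1)·(-1) + (-1)·(1) + (1)·(-1) + (1)·(1) + (1)·(1) + (1)·(1) + (-1)·(-1) = 1 + -1 + -1 + -1 + 1 + 1 + 1 + 1 = 2.
Rows 0 and 4 are not orthogonal (dot product = 2 ≠ 0), so H is not a Hadamard matrix.

(6,6) entry = 8; (0,4) entry = 2.


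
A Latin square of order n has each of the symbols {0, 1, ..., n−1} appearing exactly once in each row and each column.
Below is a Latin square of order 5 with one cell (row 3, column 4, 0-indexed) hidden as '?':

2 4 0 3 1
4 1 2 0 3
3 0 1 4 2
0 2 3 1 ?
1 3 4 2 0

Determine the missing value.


Row 3 contains symbols [0, 1, 2, 3] — missing [4].
Column 4 contains symbols [0, 1, 2, 3] — missing [4].
The missing symbol must appear in both missing sets; intersection = [4].
Therefore the hidden value is 4.

Missing value = 4.


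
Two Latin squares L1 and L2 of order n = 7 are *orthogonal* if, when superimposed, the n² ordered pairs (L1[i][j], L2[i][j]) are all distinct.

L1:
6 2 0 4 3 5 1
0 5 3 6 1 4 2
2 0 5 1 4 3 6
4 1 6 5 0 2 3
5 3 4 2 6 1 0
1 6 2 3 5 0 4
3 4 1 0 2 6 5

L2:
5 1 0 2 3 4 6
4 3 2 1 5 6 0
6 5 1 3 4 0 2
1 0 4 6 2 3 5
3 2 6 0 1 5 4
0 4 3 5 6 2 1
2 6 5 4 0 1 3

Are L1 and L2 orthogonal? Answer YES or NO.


Form the n² = 49 superimposed pairs (L1[i][j], L2[i][j]), row by row (rows and columns indexed from 0):
row 0: (6,5) (2,1) (0,0) (4,2) (3,3) (5,4) (1,6)
row 1: (0,4) (5,3) (3,2) (6,1) (1,5) (4,6) (2,0)
row 2: (2,6) (0,5) (5,1) (1,3) (4,4) (3,0) (6,2)
row 3: (4,1) (1,0) (6,4) (5,6) (0,2) (2,3) (3,5)
row 4: (5,3) (3,2) (4,6) (2,0) (6,1) (1,5) (0,4)
row 5: (1,0) (6,4) (2,3) (3,5) (5,6) (0,2) (4,1)
row 6: (3,2) (4,6) (1,5) (0,4) (2,0) (6,1) (5,3)
Orthogonality requires all 49 pairs distinct.
But the pair (5,3) repeats: cell (1,1) has L1 = 5, L2 = 3, and cell (4,0) has L1 = 5, L2 = 3.
A repeated pair means some other pair never occurs (only 28 distinct pairs out of 49), so the squares are not orthogonal.
Conclusion: NO.

NO


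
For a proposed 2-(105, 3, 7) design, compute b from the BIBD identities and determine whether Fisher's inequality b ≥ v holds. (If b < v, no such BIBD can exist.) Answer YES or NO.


r = λ(v − 1)/(k − 1) = 7·104/2 = 364.
b = vr/k = 105·364/3 = 12740.
Fisher's inequality: b ≥ v ⇔ 12740 ≥ 105? YES.

YES


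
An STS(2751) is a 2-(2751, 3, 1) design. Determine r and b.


An STS(v) is a 2-(v, 3, 1) BIBD: block size k = 3, λ = 1.
Replication: r(k − 1) = λ(v − 1) ⇒ r·2 = 2751 − 1 = 2750 ⇒ r = 1375.
Block count: b = v(v − 1)/6 = 2751·2750/6 = 7565250/6 = 1260875.
(Check via bk = vr: 1260875·3 = 3782625 = 2751·1375 = 3782625 ✓.)

r = 1375, b = 1260875.


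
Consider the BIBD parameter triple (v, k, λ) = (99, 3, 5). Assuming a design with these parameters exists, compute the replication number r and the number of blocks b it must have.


Any 2-(v, k, λ) BIBD satisfies two necessary conditions:
  (i)  Each point sits in r blocks, and counting incidences through any fixed point gives r(k − 1) = λ(v − 1), so r = λ(v − 1)/(k − 1).
  (ii) Total incidences bk = vr, so b = vr/k.
Step 1: r = λ(v − 1)/(k − 1) = 5·(99 − 1)/(3 − 1) = 5·98/2 = 490/2 = 245.
Step 2: b = vr/k = 99·245/3 = 24255/3 = 8085.
Check integrality: r = 245 ∈ Z ✓, b = 8085 ∈ Z ✓.
(These identities are necessary conditions: they determine r and b for any design with these parameters, but do not by themselves prove that one exists.)

r = 245, b = 8085.


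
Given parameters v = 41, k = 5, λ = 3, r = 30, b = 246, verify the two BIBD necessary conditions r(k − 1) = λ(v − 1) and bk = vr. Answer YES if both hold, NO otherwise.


Condition (i): r(k − 1) = 30·4 = 120; λ(v − 1) = 3·40 = 120. Match? YES.
Condition (ii): bk = 246·5 = 1230; vr = 41·30 = 1230. Match? YES.
Both conditions hold? YES.

YES


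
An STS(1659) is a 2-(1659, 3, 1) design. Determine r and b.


An STS(v) is a 2-(v, 3, 1) BIBD: block size k = 3, λ = 1.
Replication: r(k − 1) = λ(v − 1) ⇒ r·2 = 1659 − 1 = 1658 ⇒ r = 829.
Block count: bk = vr ⇒ b·3 = 1659·829 = 1375311 ⇒ b = 458437.

r = 829, b = 458437.


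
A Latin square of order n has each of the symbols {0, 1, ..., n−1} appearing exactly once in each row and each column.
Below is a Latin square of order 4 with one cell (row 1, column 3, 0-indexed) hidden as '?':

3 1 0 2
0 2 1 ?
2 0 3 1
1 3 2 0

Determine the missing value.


Row 1 contains symbols [0, 1, 2] — missing [3].
Column 3 contains symbols [0, 1, 2] — missing [3].
The missing symbol must appear in both missing sets; intersection = [3].
Therefore the hidden value is 3.

Missing value = 3.


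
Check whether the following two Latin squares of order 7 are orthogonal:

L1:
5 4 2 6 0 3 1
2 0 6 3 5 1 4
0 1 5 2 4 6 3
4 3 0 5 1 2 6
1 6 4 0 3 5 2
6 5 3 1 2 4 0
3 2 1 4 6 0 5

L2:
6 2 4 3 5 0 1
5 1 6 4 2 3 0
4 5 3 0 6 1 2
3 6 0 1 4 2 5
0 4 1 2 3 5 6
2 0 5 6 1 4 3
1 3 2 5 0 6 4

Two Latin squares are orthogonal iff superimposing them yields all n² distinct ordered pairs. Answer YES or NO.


Form the n² = 49 superimposed pairs (L1[i][j], L2[i][j]), row by row (rows and columns indexed from 0):
row 0: (5,6) (4,2) (2,4) (6,3) (0,5) (3,0) (1,1)
row 1: (2,5) (0,1) (6,6) (3,4) (5,2) (1,3) (4,0)
row 2: (0,4) (1,5) (5,3) (2,0) (4,6) (6,1) (3,2)
row 3: (4,3) (3,6) (0,0) (5,1) (1,4) (2,2) (6,5)
row 4: (1,0) (6,4) (4,1) (0,2) (3,3) (5,5) (2,6)
row 5: (6,2) (5,0) (3,5) (1,6) (2,1) (4,4) (0,3)
row 6: (3,1) (2,3) (1,2) (4,5) (6,0) (0,6) (5,4)
Orthogonality requires all 49 pairs distinct.
Check by first coordinate: for each symbol s of L1, list the L2 entries in the n cells where L1 = s; they must all differ.
  L1 = 0: L2 entries (in reading order) 5, 1, 4, 0, 2, 3, 6 — all 7 distinct ✓
  L1 = 1: L2 entries (in reading order) 1, 3, 5, 4, 0, 6, 2 — all 7 distinct ✓
  L1 = 2: L2 entries (in reading order) 4, 5, 0, 2, 6, 1, 3 — all 7 distinct ✓
  L1 = 3: L2 entries (in reading order) 0, 4, 2, 6, 3, 5, 1 — all 7 distinct ✓
  L1 = 4: L2 entries (in reading order) 2, 0, 6, 3, 1, 4, 5 — all 7 distinct ✓
  L1 = 5: L2 entries (in reading order) 6, 2, 3, 1, 5, 0, 4 — all 7 distinct ✓
  L1 = 6: L2 entries (in reading order) 3, 6, 1, 5, 4, 2, 0 — all 7 distinct ✓
Every symbol of L1 meets every symbol of L2 exactly once, so all 49 pairs are distinct (49 of 49).
Conclusion: YES.

YES


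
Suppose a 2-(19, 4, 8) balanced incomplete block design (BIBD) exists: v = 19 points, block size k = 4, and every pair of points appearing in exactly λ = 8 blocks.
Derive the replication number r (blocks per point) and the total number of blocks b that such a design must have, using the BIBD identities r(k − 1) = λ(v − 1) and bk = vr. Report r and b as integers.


Any 2-(v, k, λ) BIBD satisfies two necessary conditions:
  (i)  Each point sits in r blocks, and counting incidences through any fixed point gives r(k − 1) = λ(v − 1), so r = λ(v − 1)/(k − 1).
  (ii) Total incidences bk = vr, so b = vr/k.
Step 1: r = λ(v − 1)/(k − 1) = 8·(19 − 1)/(4 − 1) = 8·18/3 = 144/3 = 48.
Step 2: b = vr/k = 19·48/4 = 912/4 = 228.
Check integrality: r = 48 ∈ Z ✓, b = 228 ∈ Z ✓.
(These identities are necessary conditions: they determine r and b for any design with these parameters, but do not by themselves prove that one exists.)

r = 48, b = 228.


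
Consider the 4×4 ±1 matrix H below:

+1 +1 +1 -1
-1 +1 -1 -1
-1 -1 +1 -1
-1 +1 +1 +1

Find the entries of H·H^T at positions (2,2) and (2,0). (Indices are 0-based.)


Row 0 of H: [1, 1, 1, -1].
Row 2 of H: [-1, -1, 1, -1].
(H·H^T)[2][2] = Σ_j H[2][j]·H[2][j] = (-1)² + (-1)² + (1)² + (-1)² = 1 + 1 + 1 + 1 = 4.
(H·H^T)[2][0] = Σ_j H[2][j]·H[0][j] = (-1)·(1) + (-1)·(1) + (1)·(1) + (-1)·(-1) = -1 + -1 + 1 + 1 = 0.
So rows 2 and 0 are orthogonal; the diagonal entry equals n = 4.

(2,2) entry = 4; (2,0) entry = 0.


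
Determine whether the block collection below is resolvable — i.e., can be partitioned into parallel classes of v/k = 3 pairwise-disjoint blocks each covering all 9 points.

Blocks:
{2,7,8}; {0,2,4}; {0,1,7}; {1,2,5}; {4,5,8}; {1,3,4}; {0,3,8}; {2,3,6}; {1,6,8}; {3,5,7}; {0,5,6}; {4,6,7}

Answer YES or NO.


v = 9, block size k = 3, number of blocks = 12.
For resolvability, blocks must partition into parallel classes of size v/k = 3.
Total blocks must therefore be a multiple of 3: 12 = 3·4 + 0 ⇒ divisible ✓.
Greedy packing gives 4 candidate class(es). Each should be a full parallel class (size 3, covers all 9 points).
  Class 1 (3 blocks): {2,7,8}; {1,3,4}; {0,5,6}. Points covered: [0, 1, 2, 3, 4, 5, 6, 7, 8].
  Class 2 (3 blocks): {0,2,4}; {1,6,8}; {3,5,7}. Points covered: [0, 1, 2, 3, 4, 5, 6, 7, 8].
  Class 3 (3 blocks): {0,1,7}; {4,5,8}; {2,3,6}. Points covered: [0, 1, 2, 3, 4, 5, 6, 7, 8].
  Class 4 (3 blocks): {1,2,5}; {0,3,8}; {4,6,7}. Points covered: [0, 1, 2, 3, 4, 5, 6, 7, 8].
All classes full (size 3)? YES. All classes cover every point? YES.
Resolvable? YES.

YES


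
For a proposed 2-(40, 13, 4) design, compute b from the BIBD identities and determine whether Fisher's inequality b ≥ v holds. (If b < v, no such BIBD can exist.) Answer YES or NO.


b = λv(v − 1)/(k(k − 1)) = 4·40·39/(13·12) = 6240/156 = 40.
Compare with v = 40: b ≥ v, so Fisher's inequality holds.

YES


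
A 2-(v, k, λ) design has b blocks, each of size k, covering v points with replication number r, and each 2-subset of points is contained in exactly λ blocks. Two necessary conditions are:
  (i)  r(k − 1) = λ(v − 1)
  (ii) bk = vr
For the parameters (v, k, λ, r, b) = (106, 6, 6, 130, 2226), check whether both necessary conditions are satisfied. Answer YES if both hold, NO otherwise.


Condition (i): r(k − 1) = 130·5 = 650; λ(v − 1) = 6·105 = 630. Match? NO.
Condition (ii): bk = 2226·6 = 13356; vr = 106·130 = 13780. Match? NO.
Both conditions hold? NO.

NO


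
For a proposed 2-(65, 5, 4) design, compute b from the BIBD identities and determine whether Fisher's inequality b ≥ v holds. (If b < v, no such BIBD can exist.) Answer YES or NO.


b = λv(v − 1)/(k(k − 1)) = 4·65·64/(5·4) = 16640/20 = 832.
Compare with v = 65: b ≥ v, so Fisher's inequality holds.

YES


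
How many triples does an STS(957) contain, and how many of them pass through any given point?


An STS(v) is a 2-(v, 3, 1) BIBD: block size k = 3, λ = 1.
Replication: r(k − 1) = λ(v − 1) ⇒ r·2 = 957 − 1 = 956 ⇒ r = 478.
Block count: bk = vr ⇒ b·3 = 957·478 = 457446 ⇒ b = 152482.
(Check via b = v(v − 1)/6 = 957·956/6 = 914892/6 = 152482.)

r = 478, b = 152482.


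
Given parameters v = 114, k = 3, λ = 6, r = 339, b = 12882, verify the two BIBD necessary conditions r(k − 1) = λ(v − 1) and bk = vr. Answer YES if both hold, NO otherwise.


Condition (i): r(k − 1) = 339·2 = 678; λ(v − 1) = 6·113 = 678. Match? YES.
Condition (ii): bk = 12882·3 = 38646; vr = 114·339 = 38646. Match? YES.
Both conditions hold? YES.

YES


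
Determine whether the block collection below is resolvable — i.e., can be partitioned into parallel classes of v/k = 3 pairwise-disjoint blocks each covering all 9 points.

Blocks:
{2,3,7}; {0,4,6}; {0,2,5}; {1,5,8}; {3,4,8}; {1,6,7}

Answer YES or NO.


v = 9, block size k = 3, number of blocks = 6.
For resolvability, blocks must partition into parallel classes of size v/k = 3.
Total blocks must therefore be a multiple of 3: 6 = 3·2 + 0 ⇒ divisible ✓.
Greedy packing gives 2 candidate class(es). Each should be a full parallel class (size 3, covers all 9 points).
  Class 1 (3 blocks): {2,3,7}; {0,4,6}; {1,5,8}. Points covered: [0, 1, 2, 3, 4, 5, 6, 7, 8].
  Class 2 (3 blocks): {0,2,5}; {3,4,8}; {1,6,7}. Points covered: [0, 1, 2, 3, 4, 5, 6, 7, 8].
All classes full (size 3)? YES. All classes cover every point? YES.
Resolvable? YES.

YES


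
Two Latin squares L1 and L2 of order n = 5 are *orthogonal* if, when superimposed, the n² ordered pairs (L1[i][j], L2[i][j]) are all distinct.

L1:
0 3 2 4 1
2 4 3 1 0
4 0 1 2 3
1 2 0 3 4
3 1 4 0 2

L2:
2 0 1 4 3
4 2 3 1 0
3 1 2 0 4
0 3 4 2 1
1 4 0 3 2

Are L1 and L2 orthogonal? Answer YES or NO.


Form the n² = 25 superimposed pairs (L1[i][j], L2[i][j]), row by row (rows and columns indexed from 0):
row 0: (0,2) (3,0) (2,1) (4,4) (1,3)
row 1: (2,4) (4,2) (3,3) (1,1) (0,0)
row 2: (4,3) (0,1) (1,2) (2,0) (3,4)
row 3: (1,0) (2,3) (0,4) (3,2) (4,1)
row 4: (3,1) (1,4) (4,0) (0,3) (2,2)
Orthogonality requires all 25 pairs distinct.
Check by first coordinate: for each symbol s of L1, list the L2 entries in the n cells where L1 = s; they must all differ.
  L1 = 0: L2 entries (in reading order) 2, 0, 1, 4, 3 — all 5 distinct ✓
  L1 = 1: L2 entries (in reading order) 3, 1, 2, 0, 4 — all 5 distinct ✓
  L1 = 2: L2 entries (in reading order) 1, 4, 0, 3, 2 — all 5 distinct ✓
  L1 = 3: L2 entries (in reading order) 0, 3, 4, 2, 1 — all 5 distinct ✓
  L1 = 4: L2 entries (in reading order) 4, 2, 3, 1, 0 — all 5 distinct ✓
Every symbol of L1 meets every symbol of L2 exactly once, so all 25 pairs are distinct (25 of 25).
Conclusion: YES.

YES


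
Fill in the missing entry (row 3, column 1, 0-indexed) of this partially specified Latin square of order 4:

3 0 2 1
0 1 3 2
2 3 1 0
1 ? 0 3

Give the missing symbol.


Row 3 contains symbols [0, 1, 3] — missing [2].
Column 1 contains symbols [0, 1, 3] — missing [2].
The missing symbol must appear in both missing sets; intersection = [2].
Therefore the hidden value is 2.

Missing value = 2.


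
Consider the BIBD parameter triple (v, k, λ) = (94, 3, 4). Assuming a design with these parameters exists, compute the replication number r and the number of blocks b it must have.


Any 2-(v, k, λ) BIBD satisfies two necessary conditions:
  (i)  Each point sits in r blocks, and counting incidences through any fixed point gives r(k − 1) = λ(v − 1), so r = λ(v − 1)/(k − 1).
  (ii) Total incidences bk = vr, so b = vr/k.
Step 1: r = λ(v − 1)/(k − 1) = 4·(94 − 1)/(3 − 1) = 4·93/2 = 372/2 = 186.
Step 2: b = vr/k = 94·186/3 = 17484/3 = 5828.
Check integrality: r = 186 ∈ Z ✓, b = 5828 ∈ Z ✓.
(These identities are necessary conditions: they determine r and b for any design with these parameters, but do not by themselves prove that one exists.)

r = 186, b = 5828.


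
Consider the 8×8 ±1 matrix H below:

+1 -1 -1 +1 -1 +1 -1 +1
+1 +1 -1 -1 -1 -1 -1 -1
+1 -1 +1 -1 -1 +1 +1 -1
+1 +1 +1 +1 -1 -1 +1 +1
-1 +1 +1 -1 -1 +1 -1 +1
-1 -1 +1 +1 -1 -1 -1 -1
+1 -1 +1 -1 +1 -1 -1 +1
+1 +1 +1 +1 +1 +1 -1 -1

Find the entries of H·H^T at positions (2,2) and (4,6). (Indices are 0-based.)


Row 2 of H: [1, -1, 1, -1, -1, 1, 1, -1].
Row 4 of H: [-1, 1, 1, -1, -1, 1, -1, 1].
Row 6 of H: [1, -1, 1, -1, 1, -1, -1, 1].
(H·H^T)[2][2] = Σ_j H[2][j]·H[2][j] = (1)² + (-1)² + (1)² + (-1)² + (-1)² + (1)² + (1)² + (-1)² = 1 + 1 + 1 + 1 + 1 + 1 + 1 + 1 = 8.
(H·H^T)[4][6] = Σ_j H[4][j]·H[6][j] = (-1)·(1) + (1)·(-1) + (1)·(1) + (-1)·(-1) + (-1)·(1) + (1)·(-1) + (-1)·(-1) + (1)·(1) = -1 + -1 + 1 + 1 + -1 + -1 + 1 + 1 = 0.
So rows 4 and 6 are orthogonal; the diagonal entry equals n = 8.

(2,2) entry = 8; (4,6) entry = 0.


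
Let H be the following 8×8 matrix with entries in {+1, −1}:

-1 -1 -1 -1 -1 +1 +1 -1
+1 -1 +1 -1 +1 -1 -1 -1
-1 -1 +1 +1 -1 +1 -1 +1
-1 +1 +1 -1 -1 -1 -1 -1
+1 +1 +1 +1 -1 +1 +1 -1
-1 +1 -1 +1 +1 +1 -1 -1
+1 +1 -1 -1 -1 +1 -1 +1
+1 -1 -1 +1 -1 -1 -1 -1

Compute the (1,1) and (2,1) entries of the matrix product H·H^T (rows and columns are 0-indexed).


Row 1 of H: [1, -1, 1, -1, 1, -1, -1, -1].
Row 2 of H: [-1, -1, 1, 1, -1, 1, -1, 1].
(H·H^T)[1][1] = Σ_j H[1][j]·H[1][j] = (1)² + (-1)² + (1)² + (-1)² + (1)² + (-1)² + (-1)² + (-1)² = 1 + 1 + 1 + 1 + 1 + 1 + 1 + 1 = 8.
(H·H^T)[2][1] = Σ_j H[2][j]·H[1][j] = (-1)·(1) + (-1)·(-1) + (1)·(1) + (1)·(-1) + (-1)·(1) + (1)·(-1) + (-1)·(-1) + (1)·(-1) = -1 + 1 + 1 + -1 + -1 + -1 + 1 + -1 = -2.
Rows 2 and 1 are not orthogonal (dot product = -2 ≠ 0), so H is not a Hadamard matrix.

(1,1) entry = 8; (2,1) entry = -2.


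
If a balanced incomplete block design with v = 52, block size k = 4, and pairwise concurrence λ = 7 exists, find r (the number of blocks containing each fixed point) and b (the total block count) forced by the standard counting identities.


Any 2-(v, k, λ) BIBD satisfies two necessary conditions:
  (i)  Each point sits in r blocks, and counting incidences through any fixed point gives r(k − 1) = λ(v − 1), so r = λ(v − 1)/(k − 1).
  (ii) Total incidences bk = vr, so b = vr/k.
Step 1: r = λ(v − 1)/(k − 1) = 7·(52 − 1)/(4 − 1) = 7·51/3 = 357/3 = 119.
Step 2: b = vr/k = 52·119/4 = 6188/4 = 1547.
Check integrality: r = 119 ∈ Z ✓, b = 1547 ∈ Z ✓.
(These identities are necessary conditions: they determine r and b for any design with these parameters, but do not by themselves prove that one exists.)

r = 119, b = 1547.


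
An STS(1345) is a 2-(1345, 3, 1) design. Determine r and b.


An STS(v) is a 2-(v, 3, 1) BIBD: block size k = 3, λ = 1.
Replication: r(k − 1) = λ(v − 1) ⇒ r·2 = 1345 − 1 = 1344 ⇒ r = 672.
Block count: bk = vr ⇒ b·3 = 1345·672 = 903840 ⇒ b = 301280.

r = 672, b = 301280.


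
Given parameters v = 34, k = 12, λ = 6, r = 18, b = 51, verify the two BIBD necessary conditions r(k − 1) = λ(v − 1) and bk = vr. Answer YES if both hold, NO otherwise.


Condition (i): r(k − 1) = 18·11 = 198; λ(v − 1) = 6·33 = 198. Match? YES.
Condition (ii): bk = 51·12 = 612; vr = 34·18 = 612. Match? YES.
Both conditions hold? YES.

YES


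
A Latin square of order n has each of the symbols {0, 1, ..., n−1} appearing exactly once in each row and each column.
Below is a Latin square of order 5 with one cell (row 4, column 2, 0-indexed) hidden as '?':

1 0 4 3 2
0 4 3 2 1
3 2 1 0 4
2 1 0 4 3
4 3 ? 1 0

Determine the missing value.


Row 4 contains symbols [0, 1, 3, 4] — missing [2].
Column 2 contains symbols [0, 1, 3, 4] — missing [2].
The missing symbol must appear in both missing sets; intersection = [2].
Therefore the hidden value is 2.

Missing value = 2.


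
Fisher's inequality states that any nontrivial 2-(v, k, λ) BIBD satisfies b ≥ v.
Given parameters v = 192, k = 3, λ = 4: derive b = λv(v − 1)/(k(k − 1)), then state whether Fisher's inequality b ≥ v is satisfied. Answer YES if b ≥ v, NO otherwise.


r = λ(v − 1)/(k − 1) = 4·191/2 = 382.
b = vr/k = 192·382/3 = 24448.
Fisher's inequality: b ≥ v ⇔ 24448 ≥ 192? YES.

YES


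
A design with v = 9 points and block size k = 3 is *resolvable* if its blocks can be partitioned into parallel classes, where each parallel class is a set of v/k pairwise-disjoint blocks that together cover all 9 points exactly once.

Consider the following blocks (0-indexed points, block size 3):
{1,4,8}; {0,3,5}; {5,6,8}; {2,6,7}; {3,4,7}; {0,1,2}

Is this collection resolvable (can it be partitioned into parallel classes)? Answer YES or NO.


v = 9, block size k = 3, number of blocks = 6.
For resolvability, blocks must partition into parallel classes of size v/k = 3.
Total blocks must therefore be a multiple of 3: 6 = 3·2 + 0 ⇒ divisible ✓.
Greedy packing gives 2 candidate class(es). Each should be a full parallel class (size 3, covers all 9 points).
  Class 1 (3 blocks): {1,4,8}; {0,3,5}; {2,6,7}. Points covered: [0, 1, 2, 3, 4, 5, 6, 7, 8].
  Class 2 (3 blocks): {5,6,8}; {3,4,7}; {0,1,2}. Points covered: [0, 1, 2, 3, 4, 5, 6, 7, 8].
All classes full (size 3)? YES. All classes cover every point? YES.
Resolvable? YES.

YES


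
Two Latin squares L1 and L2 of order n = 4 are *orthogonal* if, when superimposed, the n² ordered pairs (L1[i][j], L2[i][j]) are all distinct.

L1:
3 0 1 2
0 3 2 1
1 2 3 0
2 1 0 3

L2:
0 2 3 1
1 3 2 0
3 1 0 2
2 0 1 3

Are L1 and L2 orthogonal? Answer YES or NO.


Form the n² = 16 superimposed pairs (L1[i][j], L2[i][j]), row by row (rows and columns indexed from 0):
row 0: (3,0) (0,2) (1,3) (2,1)
row 1: (0,1) (3,3) (2,2) (1,0)
row 2: (1,3) (2,1) (3,0) (0,2)
row 3: (2,2) (1,0) (0,1) (3,3)
Orthogonality requires all 16 pairs distinct.
But the pair (1,3) repeats: cell (0,2) has L1 = 1, L2 = 3, and cell (2,0) has L1 = 1, L2 = 3.
A repeated pair means some other pair never occurs (only 8 distinct pairs out of 16), so the squares are not orthogonal.
Conclusion: NO.

NO


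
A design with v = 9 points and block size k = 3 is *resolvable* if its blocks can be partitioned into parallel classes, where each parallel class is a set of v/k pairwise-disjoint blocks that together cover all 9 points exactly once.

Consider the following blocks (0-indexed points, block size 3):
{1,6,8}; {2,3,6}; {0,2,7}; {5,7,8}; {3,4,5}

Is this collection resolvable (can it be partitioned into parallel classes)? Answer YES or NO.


v = 9, block size k = 3, number of blocks = 5.
For resolvability, blocks must partition into parallel classes of size v/k = 3.
Total blocks must therefore be a multiple of 3: 5 = 3·1 + 2 ⇒ not divisible ✗.
Resolvable? NO.

NO
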